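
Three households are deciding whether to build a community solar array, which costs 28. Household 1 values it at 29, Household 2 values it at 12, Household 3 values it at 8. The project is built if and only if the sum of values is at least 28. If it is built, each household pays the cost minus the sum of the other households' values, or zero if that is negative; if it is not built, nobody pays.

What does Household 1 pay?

Total value 49 ≥ cost 28, so the project is built.
The other households' values sum to 20.
Cost minus that sum is 28 - 20 = 8.

8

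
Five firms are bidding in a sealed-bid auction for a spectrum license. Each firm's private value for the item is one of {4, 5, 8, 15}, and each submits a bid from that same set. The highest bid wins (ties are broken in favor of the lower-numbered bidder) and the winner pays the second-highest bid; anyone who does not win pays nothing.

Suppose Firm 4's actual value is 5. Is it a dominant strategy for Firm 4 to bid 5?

Yes

Check each profile of the others' bids and compare truth against every alternative bid.
Others bid (4, 4, 4, 4): truth gives 1, best alternative gives 1.
Others bid (4, 4, 4, 5): truth gives 0, best alternative gives 0.
Others bid (4, 4, 4, 8): truth gives 0, best alternative gives 0.
Others bid (4, 4, 4, 15): truth gives 0, best alternative gives 0.
Others bid (4, 4, 5, 4): truth gives 0, best alternative gives 0.
Others bid (4, 4, 5, 5): truth gives 0, best alternative gives 0.
(Remaining 250 profiles checked similarly; truth is weakly best in each.)
In every case the truthful bid is at least as good as any alternative, so it is a dominant strategy.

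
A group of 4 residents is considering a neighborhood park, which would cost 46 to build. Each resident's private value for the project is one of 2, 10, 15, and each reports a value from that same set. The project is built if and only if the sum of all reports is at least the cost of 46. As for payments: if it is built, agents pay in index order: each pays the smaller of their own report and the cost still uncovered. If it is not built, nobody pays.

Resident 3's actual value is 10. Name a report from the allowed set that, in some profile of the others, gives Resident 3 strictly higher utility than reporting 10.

Suppose Resident 1 reports 15, Resident 2 reports 15 and Resident 4 reports 15.
Report 10: project built, pays 10, utility 10 - 10 = 0.
Report 2: project built, pays 2, utility 10 - 2 = 8.
So reporting 2 beats truth here (8 > 0).

2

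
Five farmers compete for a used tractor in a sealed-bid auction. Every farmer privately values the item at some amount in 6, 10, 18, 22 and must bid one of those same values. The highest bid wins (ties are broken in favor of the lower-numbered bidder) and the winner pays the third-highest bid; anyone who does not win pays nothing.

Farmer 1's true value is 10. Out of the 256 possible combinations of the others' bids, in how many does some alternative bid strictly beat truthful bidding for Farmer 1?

Others bid (6, 6, 6, 18): truth gives 0; bid 18 gives 4 > 0. Violating.
Others bid (6, 6, 6, 22): truth gives 0; bid 22 gives 4 > 0. Violating.
Others bid (6, 6, 18, 6): truth gives 0; bid 18 gives 4 > 0. Violating.
Others bid (6, 6, 22, 6): truth gives 0; bid 22 gives 4 > 0. Violating.
Others bid (6, 6, 6, 6): truth gives 4; no alternative beats it.
Others bid (6, 6, 6, 10): truth gives 4; no alternative beats it.
(Checking all 256 profiles: 8 have a profitable deviation, 248 do not.)

8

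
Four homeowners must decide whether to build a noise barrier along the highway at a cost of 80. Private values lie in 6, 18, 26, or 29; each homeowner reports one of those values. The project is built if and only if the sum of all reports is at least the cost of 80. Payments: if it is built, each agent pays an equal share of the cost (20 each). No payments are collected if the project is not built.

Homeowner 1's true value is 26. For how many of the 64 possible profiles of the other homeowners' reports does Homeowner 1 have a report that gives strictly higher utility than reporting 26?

Others report (6, 18, 29): truth gives 0; report 29 gives 6 > 0. Violating.
Others report (6, 29, 18): truth gives 0; report 29 gives 6 > 0. Violating.
Others report (18, 6, 29): truth gives 0; report 29 gives 6 > 0. Violating.
Others report (18, 29, 6): truth gives 0; report 29 gives 6 > 0. Violating.
Others report (6, 6, 6): truth gives 0; no alternative beats it.
Others report (6, 6, 18): truth gives 0; no alternative beats it.
(Checking all 64 profiles: 6 have a profitable deviation, 58 do not.)

6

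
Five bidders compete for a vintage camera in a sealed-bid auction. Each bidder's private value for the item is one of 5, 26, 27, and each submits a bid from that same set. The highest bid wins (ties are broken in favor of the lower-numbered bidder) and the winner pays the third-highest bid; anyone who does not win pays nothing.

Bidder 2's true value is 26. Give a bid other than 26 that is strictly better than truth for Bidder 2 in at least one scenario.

27

Suppose Bidder 1 bids 5, Bidder 3 bids 5, Bidder 4 bids 5 and Bidder 5 bids 27.
Bid 26: loses, pays 0, utility 0.
Bid 27: wins, pays 5, utility 26 - 5 = 21.
So bidding 27 beats truth here (21 > 0).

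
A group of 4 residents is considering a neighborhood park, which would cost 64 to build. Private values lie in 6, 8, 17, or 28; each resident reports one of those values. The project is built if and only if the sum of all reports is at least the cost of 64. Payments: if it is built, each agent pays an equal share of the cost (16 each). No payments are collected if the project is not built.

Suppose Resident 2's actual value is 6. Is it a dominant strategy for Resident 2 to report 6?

Check each profile of the others' reports and compare truth against every alternative report.
Others report (6, 28, 28): truth gives -10, best alternative gives -10.
Others report (8, 28, 28): truth gives -10, best alternative gives -10.
Others report (17, 17, 28): truth gives -10, best alternative gives -10.
Others report (17, 28, 17): truth gives -10, best alternative gives -10.
Others report (17, 28, 28): truth gives -10, best alternative gives -10.
Others report (28, 6, 28): truth gives -10, best alternative gives -10.
(Remaining 58 profiles checked similarly; truth is weakly best in each.)
In every case the truthful report is at least as good as any alternative, so it is a dominant strategy.

Yes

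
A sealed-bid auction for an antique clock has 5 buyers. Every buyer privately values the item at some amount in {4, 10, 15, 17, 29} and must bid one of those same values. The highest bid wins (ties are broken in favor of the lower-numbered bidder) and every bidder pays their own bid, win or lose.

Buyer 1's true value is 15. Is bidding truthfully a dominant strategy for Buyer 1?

Consider the case where Buyer 2 bids 4, Buyer 3 bids 4, Buyer 4 bids 4 and Buyer 5 bids 4.
Truthful bid 15: wins, pays 15, utility 15 - 15 = 0.
Bid 4 instead: wins, pays 4, utility 15 - 4 = 11.
Since 11 > 0, bidding 4 is strictly better here, so truthful bidding is not dominant.

No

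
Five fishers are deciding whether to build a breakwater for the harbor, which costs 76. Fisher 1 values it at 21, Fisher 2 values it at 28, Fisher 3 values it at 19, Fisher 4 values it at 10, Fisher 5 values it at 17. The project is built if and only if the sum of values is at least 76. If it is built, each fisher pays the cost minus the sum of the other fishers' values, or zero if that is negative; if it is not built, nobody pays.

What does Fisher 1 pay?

2

Total value 95 ≥ cost 76, so the project is built.
The other fishers' values sum to 74.
Cost minus that sum is 76 - 74 = 2.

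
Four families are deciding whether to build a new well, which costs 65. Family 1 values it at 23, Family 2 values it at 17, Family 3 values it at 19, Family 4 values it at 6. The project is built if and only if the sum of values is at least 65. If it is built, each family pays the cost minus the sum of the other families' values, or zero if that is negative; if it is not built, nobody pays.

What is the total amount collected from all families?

Total value 65 ≥ cost 65, so it is built.
Family 1: others sum to 42; max(0, 65 - 42) = 23.
Family 2: others sum to 48; max(0, 65 - 48) = 17.
Family 3: others sum to 46; max(0, 65 - 46) = 19.
Family 4: others sum to 59; max(0, 65 - 59) = 6.
Total collected = 23 + 17 + 19 + 6 = 65.

65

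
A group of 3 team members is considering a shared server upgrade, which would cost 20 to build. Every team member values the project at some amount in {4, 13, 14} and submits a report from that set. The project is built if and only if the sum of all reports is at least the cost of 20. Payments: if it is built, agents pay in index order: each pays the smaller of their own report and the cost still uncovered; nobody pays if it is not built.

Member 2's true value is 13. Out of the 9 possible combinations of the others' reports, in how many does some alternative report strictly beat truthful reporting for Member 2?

Others report (4, 13): truth gives 0; report 4 gives 9 > 0. Violating.
Others report (4, 14): truth gives 0; report 4 gives 9 > 0. Violating.
Others report (13, 4): truth gives 6; report 4 gives 9 > 6. Violating.
Others report (13, 13): truth gives 6; report 4 gives 9 > 6. Violating.
Others report (4, 4): truth gives 0; no alternative beats it.
(Checking all 9 profiles: 8 have a profitable deviation, 1 does not.)

8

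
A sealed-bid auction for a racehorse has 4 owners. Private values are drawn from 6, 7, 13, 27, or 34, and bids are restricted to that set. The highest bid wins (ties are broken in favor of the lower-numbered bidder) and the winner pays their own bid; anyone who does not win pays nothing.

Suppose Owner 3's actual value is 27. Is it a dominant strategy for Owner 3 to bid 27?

Consider the case where Owner 1 bids 6, Owner 2 bids 6 and Owner 4 bids 6.
Truthful bid 27: wins, pays 27, utility 27 - 27 = 0.
Bid 7 instead: wins, pays 7, utility 27 - 7 = 20.
Since 20 > 0, bidding 7 is strictly better here, so truthful bidding is not dominant.

No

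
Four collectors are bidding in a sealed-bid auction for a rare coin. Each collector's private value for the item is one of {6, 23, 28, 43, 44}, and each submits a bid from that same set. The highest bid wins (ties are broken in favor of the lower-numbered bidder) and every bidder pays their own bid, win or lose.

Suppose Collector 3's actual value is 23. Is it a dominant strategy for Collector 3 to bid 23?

No

Consider the case where Collector 1 bids 6, Collector 2 bids 6 and Collector 4 bids 28.
Truthful bid 23: loses but pays 23, utility -23.
Bid 6 instead: loses but pays 6, utility -6.
Since -6 > -23, bidding 6 is strictly better here, so truthful bidding is not dominant.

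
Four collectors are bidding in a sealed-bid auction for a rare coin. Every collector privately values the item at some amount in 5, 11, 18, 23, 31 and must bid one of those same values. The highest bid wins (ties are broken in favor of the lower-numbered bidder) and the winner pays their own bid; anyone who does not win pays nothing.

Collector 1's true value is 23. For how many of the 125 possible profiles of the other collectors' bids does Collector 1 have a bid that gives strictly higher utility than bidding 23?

27

Others bid (5, 5, 5): truth gives 0; bid 5 gives 18 > 0. Violating.
Others bid (5, 5, 11): truth gives 0; bid 11 gives 12 > 0. Violating.
Others bid (5, 5, 18): truth gives 0; bid 18 gives 5 > 0. Violating.
Others bid (5, 11, 5): truth gives 0; bid 11 gives 12 > 0. Violating.
Others bid (5, 5, 23): truth gives 0; no alternative beats it.
Others bid (5, 5, 31): truth gives 0; no alternative beats it.
(Checking all 125 profiles: 27 have a profitable deviation, 98 do not.)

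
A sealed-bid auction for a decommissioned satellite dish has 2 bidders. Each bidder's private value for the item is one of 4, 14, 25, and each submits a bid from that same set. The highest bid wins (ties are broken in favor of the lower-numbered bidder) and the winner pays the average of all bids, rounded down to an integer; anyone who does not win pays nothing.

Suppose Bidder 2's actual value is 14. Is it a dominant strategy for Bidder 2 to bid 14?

Yes

Check each profile of the others' bids and compare truth against every alternative bid.
Others bid (4): truth gives 5, best alternative gives 0.
Others bid (14): truth gives 0, best alternative gives 0.
Others bid (25): truth gives 0, best alternative gives 0.
In every case the truthful bid is at least as good as any alternative, so it is a dominant strategy.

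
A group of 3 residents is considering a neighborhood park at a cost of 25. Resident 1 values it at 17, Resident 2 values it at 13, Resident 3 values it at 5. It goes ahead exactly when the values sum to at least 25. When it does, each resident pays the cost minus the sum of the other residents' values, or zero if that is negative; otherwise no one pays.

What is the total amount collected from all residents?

Total value 35 ≥ cost 25, so it is built.
Resident 1: others sum to 18; max(0, 25 - 18) = 7.
Resident 2: others sum to 22; max(0, 25 - 22) = 3.
Resident 3: others sum to 30; max(0, 25 - 30) = 0.
Total collected = 7 + 3 + 0 = 10.

10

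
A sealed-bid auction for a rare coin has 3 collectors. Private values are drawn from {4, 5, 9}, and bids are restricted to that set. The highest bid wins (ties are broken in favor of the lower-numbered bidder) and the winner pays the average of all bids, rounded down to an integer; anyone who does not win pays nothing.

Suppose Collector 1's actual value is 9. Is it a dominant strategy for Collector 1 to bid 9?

Consider the case where Collector 2 bids 4 and Collector 3 bids 4.
Truthful bid 9: wins, pays 5, utility 9 - 5 = 4.
Bid 4 instead: wins, pays 4, utility 9 - 4 = 5.
Since 5 > 4, bidding 4 is strictly better here, so truthful bidding is not dominant.

No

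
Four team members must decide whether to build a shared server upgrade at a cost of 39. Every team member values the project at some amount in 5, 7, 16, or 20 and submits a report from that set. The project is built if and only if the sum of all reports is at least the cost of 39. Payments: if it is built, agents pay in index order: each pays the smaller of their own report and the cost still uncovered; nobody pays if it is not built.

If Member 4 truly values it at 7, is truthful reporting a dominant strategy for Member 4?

Yes

Check each profile of the others' reports and compare truth against every alternative report.
Others report (5, 16, 20): truth gives 7, best alternative gives 7.
Others report (5, 20, 16): truth gives 7, best alternative gives 7.
Others report (5, 20, 20): truth gives 7, best alternative gives 7.
Others report (7, 16, 16): truth gives 7, best alternative gives 7.
Others report (7, 16, 20): truth gives 7, best alternative gives 7.
Others report (7, 20, 16): truth gives 7, best alternative gives 7.
(Remaining 58 profiles checked similarly; truth is weakly best in each.)
In every case the truthful report is at least as good as any alternative, so it is a dominant strategy.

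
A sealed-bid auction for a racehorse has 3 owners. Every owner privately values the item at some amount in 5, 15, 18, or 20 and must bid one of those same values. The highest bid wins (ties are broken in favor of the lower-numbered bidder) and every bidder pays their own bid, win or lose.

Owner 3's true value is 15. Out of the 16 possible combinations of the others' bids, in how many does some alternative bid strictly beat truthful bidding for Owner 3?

15

Others bid (5, 15): truth gives -15; bid 18 gives -3 > -15. Violating.
Others bid (5, 18): truth gives -15; bid 5 gives -5 > -15. Violating.
Others bid (5, 20): truth gives -15; bid 5 gives -5 > -15. Violating.
Others bid (15, 5): truth gives -15; bid 18 gives -3 > -15. Violating.
Others bid (5, 5): truth gives 0; no alternative beats it.
(Checking all 16 profiles: 15 have a profitable deviation, 1 does not.)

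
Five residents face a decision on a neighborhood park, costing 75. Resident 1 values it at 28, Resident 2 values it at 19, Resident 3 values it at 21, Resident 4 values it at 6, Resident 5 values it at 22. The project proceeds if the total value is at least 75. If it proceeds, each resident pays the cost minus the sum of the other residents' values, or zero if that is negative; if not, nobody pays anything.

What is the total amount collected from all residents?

Total value 96 ≥ cost 75, so it is built.
Resident 1: others sum to 68; max(0, 75 - 68) = 7.
Resident 2: others sum to 77; max(0, 75 - 77) = 0.
Resident 3: others sum to 75; max(0, 75 - 75) = 0.
Resident 4: others sum to 90; max(0, 75 - 90) = 0.
Resident 5: others sum to 74; max(0, 75 - 74) = 1.
Total collected = 7 + 0 + 0 + 0 + 1 = 8.

8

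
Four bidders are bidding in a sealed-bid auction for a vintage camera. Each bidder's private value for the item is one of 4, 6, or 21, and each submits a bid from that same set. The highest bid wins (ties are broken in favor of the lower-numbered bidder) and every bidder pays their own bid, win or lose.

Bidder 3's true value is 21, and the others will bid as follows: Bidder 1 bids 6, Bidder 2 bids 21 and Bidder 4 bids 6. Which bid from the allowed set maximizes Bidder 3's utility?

4

Bid 4: loses but pays 4, utility -4.
Bid 6: loses but pays 6, utility -6.
Bid 21: loses but pays 21, utility -21.
The best choice is 4 with utility -4.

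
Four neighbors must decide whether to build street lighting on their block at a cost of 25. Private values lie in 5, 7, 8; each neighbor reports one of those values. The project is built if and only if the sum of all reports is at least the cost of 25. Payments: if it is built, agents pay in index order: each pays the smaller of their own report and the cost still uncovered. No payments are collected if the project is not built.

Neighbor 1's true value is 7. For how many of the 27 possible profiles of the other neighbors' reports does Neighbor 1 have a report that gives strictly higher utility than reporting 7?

17

Others report (5, 7, 8): truth gives 0; report 5 gives 2 > 0. Violating.
Others report (5, 8, 7): truth gives 0; report 5 gives 2 > 0. Violating.
Others report (5, 8, 8): truth gives 0; report 5 gives 2 > 0. Violating.
Others report (7, 5, 8): truth gives 0; report 5 gives 2 > 0. Violating.
Others report (5, 5, 5): truth gives 0; no alternative beats it.
Others report (5, 5, 7): truth gives 0; no alternative beats it.
(Checking all 27 profiles: 17 have a profitable deviation, 10 do not.)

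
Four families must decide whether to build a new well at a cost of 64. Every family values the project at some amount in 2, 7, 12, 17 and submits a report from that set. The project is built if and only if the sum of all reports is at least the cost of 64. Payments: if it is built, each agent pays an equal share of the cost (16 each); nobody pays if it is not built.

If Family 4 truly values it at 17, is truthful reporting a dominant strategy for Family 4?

Yes

Check each profile of the others' reports and compare truth against every alternative report.
Others report (17, 17, 17): truth gives 1, best alternative gives 0.
Others report (2, 2, 2): truth gives 0, best alternative gives 0.
Others report (2, 2, 7): truth gives 0, best alternative gives 0.
Others report (2, 2, 12): truth gives 0, best alternative gives 0.
Others report (2, 2, 17): truth gives 0, best alternative gives 0.
Others report (2, 7, 2): truth gives 0, best alternative gives 0.
(Remaining 58 profiles checked similarly; truth is weakly best in each.)
In every case the truthful report is at least as good as any alternative, so it is a dominant strategy.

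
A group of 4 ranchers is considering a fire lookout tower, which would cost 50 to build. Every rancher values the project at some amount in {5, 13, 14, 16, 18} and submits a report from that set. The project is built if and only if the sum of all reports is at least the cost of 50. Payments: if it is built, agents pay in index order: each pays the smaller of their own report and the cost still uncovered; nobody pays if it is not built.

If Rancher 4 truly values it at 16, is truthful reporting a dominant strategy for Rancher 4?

Check each profile of the others' reports and compare truth against every alternative report.
Others report (14, 18, 18): truth gives 16, best alternative gives 16.
Others report (16, 16, 18): truth gives 16, best alternative gives 16.
Others report (16, 18, 16): truth gives 16, best alternative gives 16.
Others report (16, 18, 18): truth gives 16, best alternative gives 16.
Others report (18, 14, 18): truth gives 16, best alternative gives 16.
Others report (18, 16, 16): truth gives 16, best alternative gives 16.
(Remaining 119 profiles checked similarly; truth is weakly best in each.)
In every case the truthful report is at least as good as any alternative, so it is a dominant strategy.

Yes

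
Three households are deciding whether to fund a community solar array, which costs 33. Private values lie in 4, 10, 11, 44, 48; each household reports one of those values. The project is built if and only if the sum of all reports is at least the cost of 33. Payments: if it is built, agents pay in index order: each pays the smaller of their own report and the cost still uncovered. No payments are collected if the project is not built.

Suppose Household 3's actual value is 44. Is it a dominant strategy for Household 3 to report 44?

Check each profile of the others' reports and compare truth against every alternative report.
Others report (4, 44): truth gives 44, best alternative gives 44.
Others report (4, 48): truth gives 44, best alternative gives 44.
Others report (10, 44): truth gives 44, best alternative gives 44.
Others report (10, 48): truth gives 44, best alternative gives 44.
Others report (11, 44): truth gives 44, best alternative gives 44.
Others report (11, 48): truth gives 44, best alternative gives 44.
(Remaining 19 profiles checked similarly; truth is weakly best in each.)
In every case the truthful report is at least as good as any alternative, so it is a dominant strategy.

Yes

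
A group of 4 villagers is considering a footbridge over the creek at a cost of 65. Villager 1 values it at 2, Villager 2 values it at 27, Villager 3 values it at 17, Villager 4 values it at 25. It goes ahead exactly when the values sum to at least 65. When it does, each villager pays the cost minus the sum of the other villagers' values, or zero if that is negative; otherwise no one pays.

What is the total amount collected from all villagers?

Total value 71 ≥ cost 65, so it is built.
Villager 1: others sum to 69; max(0, 65 - 69) = 0.
Villager 2: others sum to 44; max(0, 65 - 44) = 21.
Villager 3: others sum to 54; max(0, 65 - 54) = 11.
Villager 4: others sum to 46; max(0, 65 - 46) = 19.
Total collected = 0 + 21 + 11 + 19 = 51.

51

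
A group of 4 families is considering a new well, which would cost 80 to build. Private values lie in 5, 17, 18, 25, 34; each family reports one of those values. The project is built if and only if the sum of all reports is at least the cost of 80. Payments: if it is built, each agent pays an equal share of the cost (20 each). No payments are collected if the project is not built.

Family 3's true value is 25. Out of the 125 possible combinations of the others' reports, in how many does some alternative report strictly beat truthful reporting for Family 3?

20

Others report (5, 17, 25): truth gives 0; report 34 gives 5 > 0. Violating.
Others report (5, 18, 25): truth gives 0; report 34 gives 5 > 0. Violating.
Others report (5, 25, 17): truth gives 0; report 34 gives 5 > 0. Violating.
Others report (5, 25, 18): truth gives 0; report 34 gives 5 > 0. Violating.
Others report (5, 5, 5): truth gives 0; no alternative beats it.
Others report (5, 5, 17): truth gives 0; no alternative beats it.
(Checking all 125 profiles: 20 have a profitable deviation, 105 do not.)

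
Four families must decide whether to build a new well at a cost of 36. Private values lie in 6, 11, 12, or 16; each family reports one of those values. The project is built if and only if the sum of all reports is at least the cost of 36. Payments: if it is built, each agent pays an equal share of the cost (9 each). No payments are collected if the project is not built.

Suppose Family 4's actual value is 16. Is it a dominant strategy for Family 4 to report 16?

Check each profile of the others' reports and compare truth against every alternative report.
Others report (6, 6, 11): truth gives 7, best alternative gives 0.
Others report (6, 11, 6): truth gives 7, best alternative gives 0.
Others report (11, 6, 6): truth gives 7, best alternative gives 0.
Others report (6, 6, 12): truth gives 7, best alternative gives 7.
Others report (6, 6, 16): truth gives 7, best alternative gives 7.
Others report (6, 11, 11): truth gives 7, best alternative gives 7.
(Remaining 58 profiles checked similarly; truth is weakly best in each.)
In every case the truthful report is at least as good as any alternative, so it is a dominant strategy.

Yes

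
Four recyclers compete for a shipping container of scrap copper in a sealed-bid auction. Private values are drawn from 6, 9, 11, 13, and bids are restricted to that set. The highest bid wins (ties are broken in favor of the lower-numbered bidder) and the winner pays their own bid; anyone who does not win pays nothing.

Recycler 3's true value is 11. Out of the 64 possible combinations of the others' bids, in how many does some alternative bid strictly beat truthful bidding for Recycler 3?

2

Others bid (6, 6, 6): truth gives 0; bid 9 gives 2 > 0. Violating.
Others bid (6, 6, 9): truth gives 0; bid 9 gives 2 > 0. Violating.
Others bid (6, 6, 11): truth gives 0; no alternative beats it.
Others bid (6, 6, 13): truth gives 0; no alternative beats it.
(Checking all 64 profiles: 2 have a profitable deviation, 62 do not.)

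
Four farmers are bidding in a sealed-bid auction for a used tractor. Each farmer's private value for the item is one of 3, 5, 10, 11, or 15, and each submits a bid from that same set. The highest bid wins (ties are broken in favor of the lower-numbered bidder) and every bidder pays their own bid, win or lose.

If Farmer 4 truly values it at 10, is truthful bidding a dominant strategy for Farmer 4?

Consider the case where Farmer 1 bids 3, Farmer 2 bids 3 and Farmer 3 bids 3.
Truthful bid 10: wins, pays 10, utility 10 - 10 = 0.
Bid 5 instead: wins, pays 5, utility 10 - 5 = 5.
Since 5 > 0, bidding 5 is strictly better here, so truthful bidding is not dominant.

No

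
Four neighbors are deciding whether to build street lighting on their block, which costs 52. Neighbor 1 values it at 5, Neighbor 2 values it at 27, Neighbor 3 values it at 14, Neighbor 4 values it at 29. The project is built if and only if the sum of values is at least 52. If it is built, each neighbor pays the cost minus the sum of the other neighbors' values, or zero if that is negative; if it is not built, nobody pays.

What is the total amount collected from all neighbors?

10

Total value 75 ≥ cost 52, so it is built.
Neighbor 1: others sum to 70; max(0, 52 - 70) = 0.
Neighbor 2: others sum to 48; max(0, 52 - 48) = 4.
Neighbor 3: others sum to 61; max(0, 52 - 61) = 0.
Neighbor 4: others sum to 46; max(0, 52 - 46) = 6.
Total collected = 0 + 4 + 0 + 6 = 10.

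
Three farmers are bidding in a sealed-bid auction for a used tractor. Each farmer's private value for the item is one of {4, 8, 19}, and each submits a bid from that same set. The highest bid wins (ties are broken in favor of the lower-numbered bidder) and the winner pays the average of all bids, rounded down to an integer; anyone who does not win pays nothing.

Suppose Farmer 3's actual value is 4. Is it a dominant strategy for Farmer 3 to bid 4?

Yes

Check each profile of the others' bids and compare truth against every alternative bid.
Others bid (4, 4): truth gives 0, best alternative gives -1.
Others bid (4, 8): truth gives 0, best alternative gives 0.
Others bid (4, 19): truth gives 0, best alternative gives 0.
Others bid (8, 4): truth gives 0, best alternative gives 0.
Others bid (8, 8): truth gives 0, best alternative gives 0.
Others bid (8, 19): truth gives 0, best alternative gives 0.
(Remaining 3 profiles checked similarly; truth is weakly best in each.)
In every case the truthful bid is at least as good as any alternative, so it is a dominant strategy.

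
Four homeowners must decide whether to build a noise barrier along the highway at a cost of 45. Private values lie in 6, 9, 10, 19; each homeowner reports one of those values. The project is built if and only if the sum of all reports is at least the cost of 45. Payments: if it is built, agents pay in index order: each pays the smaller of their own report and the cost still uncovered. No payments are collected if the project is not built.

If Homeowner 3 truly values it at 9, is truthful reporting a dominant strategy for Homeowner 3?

Consider the case where Homeowner 1 reports 6, Homeowner 2 reports 19 and Homeowner 4 reports 19.
Truthful report 9: project built, pays 9, utility 9 - 9 = 0.
Report 6 instead: project built, pays 6, utility 9 - 6 = 3.
Since 3 > 0, reporting 6 is strictly better here, so truthful reporting is not dominant.

No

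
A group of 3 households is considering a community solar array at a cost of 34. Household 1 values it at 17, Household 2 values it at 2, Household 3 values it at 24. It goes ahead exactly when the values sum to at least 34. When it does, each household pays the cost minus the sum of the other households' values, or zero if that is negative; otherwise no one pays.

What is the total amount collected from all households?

Total value 43 ≥ cost 34, so it is built.
Household 1: others sum to 26; max(0, 34 - 26) = 8.
Household 2: others sum to 41; max(0, 34 - 41) = 0.
Household 3: others sum to 19; max(0, 34 - 19) = 15.
Total collected = 8 + 0 + 15 = 23.

23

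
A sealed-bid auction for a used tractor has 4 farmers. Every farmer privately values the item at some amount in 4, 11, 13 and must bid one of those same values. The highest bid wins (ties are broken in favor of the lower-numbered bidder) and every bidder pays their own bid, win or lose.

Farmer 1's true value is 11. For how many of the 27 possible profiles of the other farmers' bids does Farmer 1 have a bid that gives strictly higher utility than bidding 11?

Others bid (4, 4, 4): truth gives 0; bid 4 gives 7 > 0. Violating.
Others bid (4, 4, 13): truth gives -11; bid 13 gives -2 > -11. Violating.
Others bid (4, 11, 13): truth gives -11; bid 13 gives -2 > -11. Violating.
Others bid (4, 13, 4): truth gives -11; bid 13 gives -2 > -11. Violating.
Others bid (4, 4, 11): truth gives 0; no alternative beats it.
Others bid (4, 11, 4): truth gives 0; no alternative beats it.
(Checking all 27 profiles: 20 have a profitable deviation, 7 do not.)

20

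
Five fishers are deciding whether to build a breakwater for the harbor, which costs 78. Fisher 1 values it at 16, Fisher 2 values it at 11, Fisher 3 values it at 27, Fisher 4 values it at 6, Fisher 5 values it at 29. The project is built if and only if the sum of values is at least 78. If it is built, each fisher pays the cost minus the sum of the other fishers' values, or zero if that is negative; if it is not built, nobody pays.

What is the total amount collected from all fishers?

39

Total value 89 ≥ cost 78, so it is built.
Fisher 1: others sum to 73; max(0, 78 - 73) = 5.
Fisher 2: others sum to 78; max(0, 78 - 78) = 0.
Fisher 3: others sum to 62; max(0, 78 - 62) = 16.
Fisher 4: others sum to 83; max(0, 78 - 83) = 0.
Fisher 5: others sum to 60; max(0, 78 - 60) = 18.
Total collected = 5 + 0 + 16 + 0 + 18 = 39.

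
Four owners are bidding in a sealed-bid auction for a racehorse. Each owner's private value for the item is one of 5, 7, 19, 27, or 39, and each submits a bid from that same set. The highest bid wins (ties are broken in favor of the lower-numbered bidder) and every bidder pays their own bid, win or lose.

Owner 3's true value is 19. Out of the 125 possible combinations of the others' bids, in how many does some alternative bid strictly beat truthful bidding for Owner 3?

Others bid (5, 5, 5): truth gives 0; bid 7 gives 12 > 0. Violating.
Others bid (5, 5, 7): truth gives 0; bid 7 gives 12 > 0. Violating.
Others bid (5, 5, 27): truth gives -19; bid 5 gives -5 > -19. Violating.
Others bid (5, 5, 39): truth gives -19; bid 5 gives -5 > -19. Violating.
Others bid (5, 5, 19): truth gives 0; no alternative beats it.
Others bid (5, 7, 5): truth gives 0; no alternative beats it.
(Checking all 125 profiles: 115 have a profitable deviation, 10 do not.)

115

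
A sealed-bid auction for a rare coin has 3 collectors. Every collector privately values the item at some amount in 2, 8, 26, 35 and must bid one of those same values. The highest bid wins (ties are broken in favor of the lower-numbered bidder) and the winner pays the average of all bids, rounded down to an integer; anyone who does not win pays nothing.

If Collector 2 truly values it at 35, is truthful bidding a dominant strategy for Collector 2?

Consider the case where Collector 1 bids 2 and Collector 3 bids 2.
Truthful bid 35: wins, pays 13, utility 35 - 13 = 22.
Bid 8 instead: wins, pays 4, utility 35 - 4 = 31.
Since 31 > 22, bidding 8 is strictly better here, so truthful bidding is not dominant.

No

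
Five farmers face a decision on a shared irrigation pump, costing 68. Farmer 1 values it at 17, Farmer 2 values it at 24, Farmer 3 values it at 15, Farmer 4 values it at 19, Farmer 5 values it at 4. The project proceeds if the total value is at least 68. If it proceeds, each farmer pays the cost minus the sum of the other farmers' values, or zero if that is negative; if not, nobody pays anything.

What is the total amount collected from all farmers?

31

Total value 79 ≥ cost 68, so it is built.
Farmer 1: others sum to 62; max(0, 68 - 62) = 6.
Farmer 2: others sum to 55; max(0, 68 - 55) = 13.
Farmer 3: others sum to 64; max(0, 68 - 64) = 4.
Farmer 4: others sum to 60; max(0, 68 - 60) = 8.
Farmer 5: others sum to 75; max(0, 68 - 75) = 0.
Total collected = 6 + 13 + 4 + 8 + 0 = 31.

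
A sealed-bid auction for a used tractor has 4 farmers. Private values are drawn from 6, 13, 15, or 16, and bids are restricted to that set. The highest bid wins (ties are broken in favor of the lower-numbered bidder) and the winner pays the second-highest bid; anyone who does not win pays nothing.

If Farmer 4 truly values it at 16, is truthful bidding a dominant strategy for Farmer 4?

Check each profile of the others' bids and compare truth against every alternative bid.
Others bid (6, 6, 15): truth gives 1, best alternative gives 0.
Others bid (6, 13, 15): truth gives 1, best alternative gives 0.
Others bid (6, 15, 6): truth gives 1, best alternative gives 0.
Others bid (6, 15, 13): truth gives 1, best alternative gives 0.
Others bid (6, 15, 15): truth gives 1, best alternative gives 0.
Others bid (13, 6, 15): truth gives 1, best alternative gives 0.
(Remaining 58 profiles checked similarly; truth is weakly best in each.)
In every case the truthful bid is at least as good as any alternative, so it is a dominant strategy.

Yes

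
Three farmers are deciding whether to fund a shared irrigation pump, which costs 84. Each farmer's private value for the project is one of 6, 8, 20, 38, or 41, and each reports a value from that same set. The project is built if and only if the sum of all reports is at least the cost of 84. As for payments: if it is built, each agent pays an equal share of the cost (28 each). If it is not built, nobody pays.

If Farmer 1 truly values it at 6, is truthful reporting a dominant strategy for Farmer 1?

Yes

Check each profile of the others' reports and compare truth against every alternative report.
Others report (38, 38): truth gives 0, best alternative gives -22.
Others report (38, 41): truth gives -22, best alternative gives -22.
Others report (41, 38): truth gives -22, best alternative gives -22.
Others report (41, 41): truth gives -22, best alternative gives -22.
Others report (6, 6): truth gives 0, best alternative gives 0.
Others report (6, 8): truth gives 0, best alternative gives 0.
(Remaining 19 profiles checked similarly; truth is weakly best in each.)
In every case the truthful report is at least as good as any alternative, so it is a dominant strategy.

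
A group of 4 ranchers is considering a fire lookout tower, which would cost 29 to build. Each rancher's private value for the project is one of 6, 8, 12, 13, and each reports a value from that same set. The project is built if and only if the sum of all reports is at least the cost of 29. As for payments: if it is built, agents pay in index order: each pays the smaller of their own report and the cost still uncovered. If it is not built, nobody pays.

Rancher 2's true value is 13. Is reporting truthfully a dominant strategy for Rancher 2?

Consider the case where Rancher 1 reports 6, Rancher 3 reports 6 and Rancher 4 reports 6.
Truthful report 13: project built, pays 13, utility 13 - 13 = 0.
Report 12 instead: project built, pays 12, utility 13 - 12 = 1.
Since 1 > 0, reporting 12 is strictly better here, so truthful reporting is not dominant.

No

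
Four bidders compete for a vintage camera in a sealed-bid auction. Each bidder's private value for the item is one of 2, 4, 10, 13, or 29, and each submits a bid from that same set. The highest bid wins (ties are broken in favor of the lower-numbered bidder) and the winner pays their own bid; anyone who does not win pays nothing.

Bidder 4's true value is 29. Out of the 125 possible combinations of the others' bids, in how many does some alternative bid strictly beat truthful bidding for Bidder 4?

27

Others bid (2, 2, 2): truth gives 0; bid 4 gives 25 > 0. Violating.
Others bid (2, 2, 4): truth gives 0; bid 10 gives 19 > 0. Violating.
Others bid (2, 2, 10): truth gives 0; bid 13 gives 16 > 0. Violating.
Others bid (2, 4, 2): truth gives 0; bid 10 gives 19 > 0. Violating.
Others bid (2, 2, 13): truth gives 0; no alternative beats it.
Others bid (2, 2, 29): truth gives 0; no alternative beats it.
(Checking all 125 profiles: 27 have a profitable deviation, 98 do not.)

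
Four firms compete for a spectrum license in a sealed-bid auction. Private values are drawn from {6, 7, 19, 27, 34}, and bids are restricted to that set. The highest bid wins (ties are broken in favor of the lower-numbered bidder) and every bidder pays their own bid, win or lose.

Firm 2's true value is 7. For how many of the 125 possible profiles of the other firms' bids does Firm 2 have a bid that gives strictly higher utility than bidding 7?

Others bid (6, 6, 19): truth gives -7; bid 6 gives -6 > -7. Violating.
Others bid (6, 6, 27): truth gives -7; bid 6 gives -6 > -7. Violating.
Others bid (6, 6, 34): truth gives -7; bid 6 gives -6 > -7. Violating.
Others bid (6, 7, 19): truth gives -7; bid 6 gives -6 > -7. Violating.
Others bid (6, 6, 6): truth gives 0; no alternative beats it.
Others bid (6, 6, 7): truth gives 0; no alternative beats it.
(Checking all 125 profiles: 121 have a profitable deviation, 4 do not.)

121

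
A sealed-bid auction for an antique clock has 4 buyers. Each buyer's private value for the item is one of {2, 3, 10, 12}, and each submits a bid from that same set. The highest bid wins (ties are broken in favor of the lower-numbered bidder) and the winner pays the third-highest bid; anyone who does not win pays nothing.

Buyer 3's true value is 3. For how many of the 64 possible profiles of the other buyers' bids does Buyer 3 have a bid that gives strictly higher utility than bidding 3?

Others bid (2, 2, 10): truth gives 0; bid 10 gives 1 > 0. Violating.
Others bid (2, 2, 12): truth gives 0; bid 12 gives 1 > 0. Violating.
Others bid (2, 3, 2): truth gives 0; bid 10 gives 1 > 0. Violating.
Others bid (2, 10, 2): truth gives 0; bid 12 gives 1 > 0. Violating.
Others bid (2, 2, 2): truth gives 1; no alternative beats it.
Others bid (2, 2, 3): truth gives 1; no alternative beats it.
(Checking all 64 profiles: 6 have a profitable deviation, 58 do not.)

6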